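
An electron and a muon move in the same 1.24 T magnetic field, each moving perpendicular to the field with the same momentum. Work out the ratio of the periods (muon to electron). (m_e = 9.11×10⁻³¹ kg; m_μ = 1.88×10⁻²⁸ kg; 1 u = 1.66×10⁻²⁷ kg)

T = 2πm/(qB) is independent of speed, so T₂/T₁ = (m₂/q₂)/(m₁/q₁).
T_{muon}/T_{electron} = (1.88×10^-28/1e) / (9.11×10^-31/1e) = 206.

ratio ≈ 206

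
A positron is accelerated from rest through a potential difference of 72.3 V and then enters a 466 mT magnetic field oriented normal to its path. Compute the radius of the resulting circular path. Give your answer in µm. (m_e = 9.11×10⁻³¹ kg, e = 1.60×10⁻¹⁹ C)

r ≈ 61.6 µm

The kinetic energy gained is K = qV = (1×1.60×10^-19)(72.3) = 1.16×10^-17 J.
v = √(2K/m) = 5.04×10^6 m/s.
r = mv/(qB) = (9.11×10^-31)(5.04×10^6) / [(1×1.60×10^-19)(0.466)] = 6.16×10^-5 m.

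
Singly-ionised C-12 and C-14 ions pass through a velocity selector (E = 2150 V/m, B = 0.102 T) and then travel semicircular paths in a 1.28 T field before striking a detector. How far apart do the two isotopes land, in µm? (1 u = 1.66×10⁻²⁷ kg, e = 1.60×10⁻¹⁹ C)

Δd ≈ 683 µm

Both emerge at v = E/B₁ = 2.11×10^4 m/s.
r = mv/(qB₂), so r₁ = 2.050×10^-3 m and r₂ = 2.392×10^-3 m, giving Δr = 3.42×10^-4 m.
After a semicircle each ion lands a diameter 2r from the entry slit, so the separation is 2Δr = 6.83×10^-4 m.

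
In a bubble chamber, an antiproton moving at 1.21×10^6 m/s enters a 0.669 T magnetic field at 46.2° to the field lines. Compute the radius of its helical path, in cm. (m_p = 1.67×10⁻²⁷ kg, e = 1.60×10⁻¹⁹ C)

r ≈ 1.36 cm

Only the perpendicular component v⊥ = v sin46.2° = 8.73×10^5 m/s is bent by the field.
r = m v⊥ /(qB) = (1.67×10^-27)(8.73×10^5) / [(1×1.60×10^-19)(0.669)] = 0.0136 m.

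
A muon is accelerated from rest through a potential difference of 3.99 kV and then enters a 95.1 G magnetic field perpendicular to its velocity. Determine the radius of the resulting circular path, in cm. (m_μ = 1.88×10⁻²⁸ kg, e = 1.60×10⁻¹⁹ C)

r ≈ 32.2 cm

The kinetic energy gained is K = qV = (1×1.60×10^-19)(3990) = 6.38×10^-16 J.
v = √(2K/m) = 2.61×10^6 m/s.
r = mv/(qB) = (1.88×10^-28)(2.61×10^6) / [(1×1.60×10^-19)(9.51×10^-3)] = 0.322 m.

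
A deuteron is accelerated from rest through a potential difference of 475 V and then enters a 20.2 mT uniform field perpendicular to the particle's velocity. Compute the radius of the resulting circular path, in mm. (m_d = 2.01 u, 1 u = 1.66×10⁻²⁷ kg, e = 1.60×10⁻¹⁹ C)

The kinetic energy gained is K = qV = (1×1.60×10^-19)(475) = 7.60×10^-17 J.
v = √(2K/m) = 2.13×10^5 m/s.
r = mv/(qB) = (3.34×10^-27)(2.13×10^5) / [(1×1.60×10^-19)(0.0202)] = 0.220 m.

r ≈ 220 mm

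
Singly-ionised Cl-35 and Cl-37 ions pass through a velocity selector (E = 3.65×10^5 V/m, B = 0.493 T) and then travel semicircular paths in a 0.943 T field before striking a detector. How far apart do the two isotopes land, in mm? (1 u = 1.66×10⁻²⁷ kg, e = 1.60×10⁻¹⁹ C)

Both emerge at v = E/B₁ = 7.40×10^5 m/s.
r = mv/(qB₂), so r₁ = 0.2851 m and r₂ = 0.3014 m, giving Δr = 0.0163 m.
After a semicircle each ion lands a diameter 2r from the entry slit, so the separation is 2Δr = 0.0326 m.

Δd ≈ 32.6 mm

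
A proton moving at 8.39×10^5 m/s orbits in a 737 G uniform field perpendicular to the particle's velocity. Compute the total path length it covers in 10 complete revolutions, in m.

r = mv/(qB) = 0.119 m, so one revolution covers 2πr = 0.747 m.
In 10 revolutions: L = 10·2πr = 7.47 m.

L ≈ 7.47 m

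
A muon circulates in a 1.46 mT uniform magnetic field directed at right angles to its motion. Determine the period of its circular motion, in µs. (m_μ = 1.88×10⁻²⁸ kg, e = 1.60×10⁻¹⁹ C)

T ≈ 5.06 µs

The cyclotron period is independent of speed: T = 2πm/(qB).
T = 2π(1.88×10^-28) / [(1×1.60×10^-19)(1.46×10^-3)] = 5.06×10^-6 s.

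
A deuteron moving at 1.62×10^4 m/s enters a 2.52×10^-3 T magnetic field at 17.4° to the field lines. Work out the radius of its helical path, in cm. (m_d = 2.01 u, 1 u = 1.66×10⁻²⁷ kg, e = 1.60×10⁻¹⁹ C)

Only the perpendicular component v⊥ = v sin17.4° = 4840 m/s is bent by the field.
r = m v⊥ /(qB) = (3.34×10^-27)(4840) / [(1×1.60×10^-19)(2.52×10^-3)] = 0.0401 m.

r ≈ 4.01 cm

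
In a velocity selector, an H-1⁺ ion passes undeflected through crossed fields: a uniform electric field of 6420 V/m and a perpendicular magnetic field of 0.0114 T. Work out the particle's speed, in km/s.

v ≈ 563 km/s

For zero net force, qE = qvB, so v = E/B.
v = (6420) / (0.0114) = 5.63×10^5 m/s.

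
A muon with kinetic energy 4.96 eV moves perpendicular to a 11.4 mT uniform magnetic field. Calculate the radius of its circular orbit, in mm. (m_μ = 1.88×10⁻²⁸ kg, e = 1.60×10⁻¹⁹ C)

r ≈ 9.47 mm

Convert the energy: K = 4.96 eV = 7.94×10^-19 J.
v = √(2K/m) = √(2·7.94×10^-19/1.88×10^-28) = 9.19×10^4 m/s.
r = mv/(qB) = (1.88×10^-28)(9.19×10^4) / [(1×1.60×10^-19)(0.0114)] = 9.47×10^-3 m.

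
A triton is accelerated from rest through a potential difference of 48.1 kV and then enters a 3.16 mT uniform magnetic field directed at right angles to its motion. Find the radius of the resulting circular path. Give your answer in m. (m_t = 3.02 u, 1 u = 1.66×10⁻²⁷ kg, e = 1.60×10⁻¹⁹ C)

The kinetic energy gained is K = qV = (1×1.60×10^-19)(4.81×10^4) = 7.70×10^-15 J.
v = √(2K/m) = 1.75×10^6 m/s.
r = mv/(qB) = (5.01×10^-27)(1.75×10^6) / [(1×1.60×10^-19)(3.16×10^-3)] = 17.4 m.

r ≈ 17.4 m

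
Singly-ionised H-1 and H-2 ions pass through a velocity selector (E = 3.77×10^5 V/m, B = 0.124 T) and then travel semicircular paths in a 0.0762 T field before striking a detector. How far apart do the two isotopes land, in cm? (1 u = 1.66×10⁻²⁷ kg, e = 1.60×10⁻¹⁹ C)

Both emerge at v = E/B₁ = 3.04×10^6 m/s.
r = mv/(qB₂), so r₁ = 0.414 m and r₂ = 0.828 m, giving Δr = 0.414 m.
After a semicircle each ion lands a diameter 2r from the entry slit, so the separation is 2Δr = 0.828 m.

Δd ≈ 82.8 cm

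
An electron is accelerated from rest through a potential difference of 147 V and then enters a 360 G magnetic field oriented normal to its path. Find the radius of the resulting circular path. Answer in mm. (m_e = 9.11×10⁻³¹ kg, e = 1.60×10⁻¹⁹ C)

r ≈ 1.14 mm

The kinetic energy gained is K = qV = (1×1.60×10^-19)(147) = 2.35×10^-17 J.
v = √(2K/m) = 7.19×10^6 m/s.
r = mv/(qB) = (9.11×10^-31)(7.19×10^6) / [(1×1.60×10^-19)(0.0360)] = 1.14×10^-3 m.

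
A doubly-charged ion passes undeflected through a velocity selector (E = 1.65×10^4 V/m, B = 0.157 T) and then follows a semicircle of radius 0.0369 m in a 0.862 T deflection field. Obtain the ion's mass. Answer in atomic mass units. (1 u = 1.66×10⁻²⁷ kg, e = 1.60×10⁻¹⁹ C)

m ≈ 58.3 u

v = E/B₁ = 1.05×10^5 m/s.
From r = mv/(qB₂), m = qB₂r/v = (2×1.60×10^-19)(0.862)(0.0369) / (1.05×10^5) = 9.68×10^-26 kg.
In atomic mass units: m = 9.68×10^-26 / 1.66×10^-27 = 58.3 u.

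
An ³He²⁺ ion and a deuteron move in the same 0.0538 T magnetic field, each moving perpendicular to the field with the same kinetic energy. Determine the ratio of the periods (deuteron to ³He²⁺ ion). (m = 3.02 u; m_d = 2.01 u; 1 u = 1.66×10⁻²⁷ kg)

T = 2πm/(qB) is independent of speed, so T₂/T₁ = (m₂/q₂)/(m₁/q₁).
T_{deuteron}/T_{³He²⁺ ion} = (3.34×10^-27/1e) / (5.01×10^-27/2e) = 1.33.

ratio ≈ 1.33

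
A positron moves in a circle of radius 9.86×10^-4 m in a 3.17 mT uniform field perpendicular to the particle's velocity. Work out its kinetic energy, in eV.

K ≈ 0.858 eV

v = qBr/m = (1×1.60×10^-19)(3.17×10^-3)(9.86×10^-4) / (9.11×10^-31) = 5.49×10^5 m/s.
K = ½mv² = 0.5·(9.11×10^-31)·(5.49×10^5)² = 1.37×10^-19 J = 0.858 eV.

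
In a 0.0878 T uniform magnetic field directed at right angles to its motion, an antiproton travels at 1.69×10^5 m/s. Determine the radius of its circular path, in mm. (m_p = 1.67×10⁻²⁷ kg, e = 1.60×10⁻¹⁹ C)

The magnetic force provides the centripetal force: qvB = mv²/r, so r = mv/(qB).
r = (1.67×10^-27 kg)(1.69×10^5 m/s) / [(1×1.60×10^-19 C)(0.0878 T)] = 0.0201 m.

r ≈ 20.1 mm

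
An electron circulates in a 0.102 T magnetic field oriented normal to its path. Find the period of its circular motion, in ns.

T ≈ 0.351 ns

The cyclotron period is independent of speed: T = 2πm/(qB).
T = 2π(9.11×10^-31) / [(1×1.60×10^-19)(0.102)] = 3.51×10^-10 s.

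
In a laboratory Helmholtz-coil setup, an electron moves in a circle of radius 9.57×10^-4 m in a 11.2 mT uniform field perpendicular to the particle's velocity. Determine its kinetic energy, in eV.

v = qBr/m = (1×1.60×10^-19)(0.0112)(9.57×10^-4) / (9.11×10^-31) = 1.88×10^6 m/s.
K = ½mv² = 0.5·(9.11×10^-31)·(1.88×10^6)² = 1.61×10^-18 J = 10.1 eV.

K ≈ 10.1 eV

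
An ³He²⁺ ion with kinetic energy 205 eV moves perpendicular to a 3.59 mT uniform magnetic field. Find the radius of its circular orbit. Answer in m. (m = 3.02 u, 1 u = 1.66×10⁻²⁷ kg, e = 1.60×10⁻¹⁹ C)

Convert the energy: K = 205 eV = 3.28×10^-17 J.
v = √(2K/m) = √(2·3.28×10^-17/5.01×10^-27) = 1.14×10^5 m/s.
r = mv/(qB) = (5.01×10^-27)(1.14×10^5) / [(2×1.60×10^-19)(3.59×10^-3)] = 0.499 m.

r ≈ 0.499 m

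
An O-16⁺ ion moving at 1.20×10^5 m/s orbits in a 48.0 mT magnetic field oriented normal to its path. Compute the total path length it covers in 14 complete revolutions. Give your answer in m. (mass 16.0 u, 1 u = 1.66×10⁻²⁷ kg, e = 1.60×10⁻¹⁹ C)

r = mv/(qB) = 0.415 m, so one revolution covers 2πr = 2.61 m.
In 14 revolutions: L = 14·2πr = 36.5 m.

L ≈ 36.5 m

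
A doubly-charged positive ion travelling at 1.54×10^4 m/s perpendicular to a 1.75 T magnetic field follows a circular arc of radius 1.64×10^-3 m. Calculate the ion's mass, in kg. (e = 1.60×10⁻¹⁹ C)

m ≈ 5.96×10^-26 kg

qvB = mv²/r ⇒ m = qBr/v.
m = (2×1.60×10^-19)(1.75)(1.64×10^-3) / (1.54×10^4) = 5.96×10^-26 kg.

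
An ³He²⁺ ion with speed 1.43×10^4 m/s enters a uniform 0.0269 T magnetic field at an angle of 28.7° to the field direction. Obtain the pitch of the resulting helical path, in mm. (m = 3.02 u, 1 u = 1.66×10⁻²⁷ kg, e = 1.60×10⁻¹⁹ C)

pitch ≈ 45.9 mm

The velocity component along B is v∥ = v cos28.7° = 1.25×10^4 m/s.
The cyclotron period T = 2πm/(qB) = 3.66×10^-6 s is set by m, q, B alone.
Pitch = v∥·T = (1.25×10^4)(3.66×10^-6) = 0.0459 m.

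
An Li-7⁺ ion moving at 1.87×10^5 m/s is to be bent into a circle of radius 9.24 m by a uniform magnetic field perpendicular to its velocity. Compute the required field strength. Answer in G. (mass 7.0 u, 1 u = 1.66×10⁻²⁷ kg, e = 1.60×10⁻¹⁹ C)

qvB = mv²/r gives B = mv/(qr).
B = (1.16×10^-26)(1.87×10^5) / [(1×1.60×10^-19)(9.24)] = 1.47×10^-3 T.

B ≈ 14.7 G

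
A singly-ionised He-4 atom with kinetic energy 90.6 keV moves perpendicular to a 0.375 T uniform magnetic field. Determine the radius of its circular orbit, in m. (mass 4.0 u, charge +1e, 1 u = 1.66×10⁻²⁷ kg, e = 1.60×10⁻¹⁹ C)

Convert the energy: K = 90.6 keV = 1.45×10^-14 J.
v = √(2K/m) = √(2·1.45×10^-14/6.64×10^-27) = 2.09×10^6 m/s.
r = mv/(qB) = (6.64×10^-27)(2.09×10^6) / [(1×1.60×10^-19)(0.375)] = 0.231 m.

r ≈ 0.231 m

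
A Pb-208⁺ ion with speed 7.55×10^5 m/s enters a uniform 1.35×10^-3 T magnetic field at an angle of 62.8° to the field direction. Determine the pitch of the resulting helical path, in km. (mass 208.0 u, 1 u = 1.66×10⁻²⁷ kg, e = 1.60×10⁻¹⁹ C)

The velocity component along B is v∥ = v cos62.8° = 3.45×10^5 m/s.
The cyclotron period T = 2πm/(qB) = 0.0100 s is set by m, q, B alone.
Pitch = v∥·T = (3.45×10^5)(0.0100) = 3470 m.

pitch ≈ 3.47 km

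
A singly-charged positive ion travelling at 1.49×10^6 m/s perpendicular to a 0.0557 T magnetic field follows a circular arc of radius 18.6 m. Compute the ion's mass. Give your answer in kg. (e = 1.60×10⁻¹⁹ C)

qvB = mv²/r ⇒ m = qBr/v.
m = (1×1.60×10^-19)(0.0557)(18.6) / (1.49×10^6) = 1.11×10^-25 kg.

m ≈ 1.11×10^-25 kg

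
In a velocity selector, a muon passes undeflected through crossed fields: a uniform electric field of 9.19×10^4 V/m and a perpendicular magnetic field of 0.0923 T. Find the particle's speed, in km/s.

v ≈ 996 km/s

For zero net force, qE = qvB, so v = E/B.
v = (9.19×10^4) / (0.0923) = 9.96×10^5 m/s.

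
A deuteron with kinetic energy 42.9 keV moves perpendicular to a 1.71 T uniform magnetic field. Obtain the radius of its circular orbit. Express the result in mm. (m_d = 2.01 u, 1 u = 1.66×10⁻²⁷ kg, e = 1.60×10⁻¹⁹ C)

Convert the energy: K = 42.9 keV = 6.86×10^-15 J.
v = √(2K/m) = √(2·6.86×10^-15/3.34×10^-27) = 2.03×10^6 m/s.
r = mv/(qB) = (3.34×10^-27)(2.03×10^6) / [(1×1.60×10^-19)(1.71)] = 0.0247 m.

r ≈ 24.7 mm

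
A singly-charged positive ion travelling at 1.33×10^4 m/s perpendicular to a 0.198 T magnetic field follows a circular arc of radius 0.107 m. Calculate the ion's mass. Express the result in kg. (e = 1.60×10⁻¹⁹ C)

m ≈ 2.55×10^-25 kg

qvB = mv²/r ⇒ m = qBr/v.
m = (1×1.60×10^-19)(0.198)(0.107) / (1.33×10^4) = 2.55×10^-25 kg.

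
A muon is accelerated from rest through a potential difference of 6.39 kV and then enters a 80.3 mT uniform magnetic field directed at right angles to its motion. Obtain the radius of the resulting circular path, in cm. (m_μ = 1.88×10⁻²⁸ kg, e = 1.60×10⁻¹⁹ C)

The kinetic energy gained is K = qV = (1×1.60×10^-19)(6390) = 1.02×10^-15 J.
v = √(2K/m) = 3.30×10^6 m/s.
r = mv/(qB) = (1.88×10^-28)(3.30×10^6) / [(1×1.60×10^-19)(0.0803)] = 0.0483 m.

r ≈ 4.83 cm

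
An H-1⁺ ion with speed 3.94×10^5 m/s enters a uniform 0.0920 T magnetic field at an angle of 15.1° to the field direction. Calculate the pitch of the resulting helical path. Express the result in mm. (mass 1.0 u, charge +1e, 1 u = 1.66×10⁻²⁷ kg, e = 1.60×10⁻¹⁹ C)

The velocity component along B is v∥ = v cos15.1° = 3.80×10^5 m/s.
The cyclotron period T = 2πm/(qB) = 7.09×10^-7 s is set by m, q, B alone.
Pitch = v∥·T = (3.80×10^5)(7.09×10^-7) = 0.270 m.

pitch ≈ 270 mm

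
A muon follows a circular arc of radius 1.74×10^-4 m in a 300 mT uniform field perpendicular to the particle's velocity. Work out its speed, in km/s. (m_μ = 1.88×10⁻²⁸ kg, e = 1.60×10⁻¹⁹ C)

v ≈ 44.4 km/s

From qvB = mv²/r, v = qBr/m.
v = (1×1.60×10^-19)(0.300)(1.74×10^-4) / (1.88×10^-28) = 4.44×10^4 m/s.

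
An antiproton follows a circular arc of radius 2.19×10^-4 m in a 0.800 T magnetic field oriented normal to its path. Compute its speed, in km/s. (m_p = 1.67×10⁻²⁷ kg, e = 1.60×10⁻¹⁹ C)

v ≈ 16.8 km/s

From qvB = mv²/r, v = qBr/m.
v = (1×1.60×10^-19)(0.800)(2.19×10^-4) / (1.67×10^-27) = 1.68×10^4 m/s.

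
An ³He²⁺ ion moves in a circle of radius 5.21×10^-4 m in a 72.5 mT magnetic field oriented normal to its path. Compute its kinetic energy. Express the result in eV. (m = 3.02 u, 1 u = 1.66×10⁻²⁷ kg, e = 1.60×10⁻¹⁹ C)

v = qBr/m = (2×1.60×10^-19)(0.0725)(5.21×10^-4) / (5.01×10^-27) = 2410 m/s.
K = ½mv² = 0.5·(5.01×10^-27)·(2410)² = 1.46×10^-20 J = 0.0911 eV.

K ≈ 0.0911 eV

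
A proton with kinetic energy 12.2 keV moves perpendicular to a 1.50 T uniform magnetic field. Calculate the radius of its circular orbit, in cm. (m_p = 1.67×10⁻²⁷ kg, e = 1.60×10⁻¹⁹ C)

r ≈ 1.06 cm

Convert the energy: K = 12.2 keV = 1.95×10^-15 J.
v = √(2K/m) = √(2·1.95×10^-15/1.67×10^-27) = 1.53×10^6 m/s.
r = mv/(qB) = (1.67×10^-27)(1.53×10^6) / [(1×1.60×10^-19)(1.50)] = 0.0106 m.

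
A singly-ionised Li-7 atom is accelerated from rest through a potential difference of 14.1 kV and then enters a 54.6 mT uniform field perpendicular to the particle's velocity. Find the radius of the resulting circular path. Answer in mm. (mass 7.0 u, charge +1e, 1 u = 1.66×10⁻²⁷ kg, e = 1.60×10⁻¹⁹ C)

r ≈ 829 mm

The kinetic energy gained is K = qV = (1×1.60×10^-19)(1.41×10^4) = 2.26×10^-15 J.
v = √(2K/m) = 6.23×10^5 m/s.
r = mv/(qB) = (1.16×10^-26)(6.23×10^5) / [(1×1.60×10^-19)(0.0546)] = 0.829 m.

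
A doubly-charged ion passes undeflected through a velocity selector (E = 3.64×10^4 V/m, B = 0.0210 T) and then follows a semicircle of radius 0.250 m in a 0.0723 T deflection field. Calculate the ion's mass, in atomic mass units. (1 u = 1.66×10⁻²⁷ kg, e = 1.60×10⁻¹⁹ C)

v = E/B₁ = 1.73×10^6 m/s.
From r = mv/(qB₂), m = qB₂r/v = (2×1.60×10^-19)(0.0723)(0.250) / (1.73×10^6) = 3.34×10^-27 kg.
In atomic mass units: m = 3.34×10^-27 / 1.66×10^-27 = 2.01 u.

m ≈ 2.01 u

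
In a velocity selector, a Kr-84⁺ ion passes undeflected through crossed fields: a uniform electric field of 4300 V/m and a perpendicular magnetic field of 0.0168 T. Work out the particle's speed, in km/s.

v ≈ 256 km/s

For zero net force, qE = qvB, so v = E/B.
v = (4300) / (0.0168) = 2.56×10^5 m/s.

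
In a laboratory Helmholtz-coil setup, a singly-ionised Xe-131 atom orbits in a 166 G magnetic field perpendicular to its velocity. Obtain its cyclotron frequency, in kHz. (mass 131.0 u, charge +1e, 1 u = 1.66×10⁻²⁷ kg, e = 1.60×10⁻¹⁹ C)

f ≈ 1.94 kHz

f = qB/(2πm) = (1×1.60×10^-19)(0.0166) / [2π(2.17×10^-25)] = 1940 Hz.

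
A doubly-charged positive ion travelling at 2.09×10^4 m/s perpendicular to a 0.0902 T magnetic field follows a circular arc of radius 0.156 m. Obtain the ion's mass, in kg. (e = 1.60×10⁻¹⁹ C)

qvB = mv²/r ⇒ m = qBr/v.
m = (2×1.60×10^-19)(0.0902)(0.156) / (2.09×10^4) = 2.15×10^-25 kg.

m ≈ 2.15×10^-25 kg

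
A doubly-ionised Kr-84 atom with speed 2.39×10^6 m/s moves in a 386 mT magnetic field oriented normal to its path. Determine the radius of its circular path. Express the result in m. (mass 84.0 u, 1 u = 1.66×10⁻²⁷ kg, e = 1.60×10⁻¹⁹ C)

The magnetic force provides the centripetal force: qvB = mv²/r, so r = mv/(qB).
r = (1.39×10^-25 kg)(2.39×10^6 m/s) / [(2×1.60×10^-19 C)(0.386 T)] = 2.70 m.

r ≈ 2.70 m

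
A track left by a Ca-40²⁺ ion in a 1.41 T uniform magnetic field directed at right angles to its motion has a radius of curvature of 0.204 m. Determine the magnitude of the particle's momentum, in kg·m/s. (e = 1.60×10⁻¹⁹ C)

p ≈ 9.20×10^-20 kg·m/s

Since qvB = mv²/r, the momentum p = mv = qBr.
p = (2×1.60×10^-19)(1.41)(0.204) = 9.20×10^-20 kg·m/s.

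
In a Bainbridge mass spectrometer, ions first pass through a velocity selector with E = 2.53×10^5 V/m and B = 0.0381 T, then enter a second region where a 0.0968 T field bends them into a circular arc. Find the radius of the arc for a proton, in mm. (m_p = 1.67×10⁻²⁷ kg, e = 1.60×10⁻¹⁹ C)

r ≈ 716 mm

The selector passes v = E/B = 2.53×10^5/0.0381 = 6.64×10^6 m/s.
In the deflection region, r = mv/(qB₂) = (1.67×10^-27)(6.64×10^6) / [(1×1.60×10^-19)(0.0968)] = 0.716 m.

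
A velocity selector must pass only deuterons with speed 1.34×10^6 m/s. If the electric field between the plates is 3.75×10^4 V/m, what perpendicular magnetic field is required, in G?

B ≈ 280 G

qE = qvB ⇒ B = E/v = (3.75×10^4) / (1.34×10^6) = 0.0280 T.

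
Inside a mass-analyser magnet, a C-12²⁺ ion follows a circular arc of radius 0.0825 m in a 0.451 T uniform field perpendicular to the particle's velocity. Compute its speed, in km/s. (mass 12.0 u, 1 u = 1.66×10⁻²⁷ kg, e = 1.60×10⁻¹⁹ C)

From qvB = mv²/r, v = qBr/m.
v = (2×1.60×10^-19)(0.451)(0.0825) / (1.99×10^-26) = 5.98×10^5 m/s.

v ≈ 598 km/s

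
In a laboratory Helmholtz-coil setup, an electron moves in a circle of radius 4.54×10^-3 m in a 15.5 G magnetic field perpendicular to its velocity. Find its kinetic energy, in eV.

K ≈ 4.35 eV

v = qBr/m = (1×1.60×10^-19)(1.55×10^-3)(4.54×10^-3) / (9.11×10^-31) = 1.24×10^6 m/s.
K = ½mv² = 0.5·(9.11×10^-31)·(1.24×10^6)² = 6.96×10^-19 J = 4.35 eV.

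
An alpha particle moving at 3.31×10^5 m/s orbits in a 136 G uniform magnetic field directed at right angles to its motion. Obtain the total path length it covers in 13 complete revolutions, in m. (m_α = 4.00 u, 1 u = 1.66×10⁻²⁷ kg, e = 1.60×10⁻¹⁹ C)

r = mv/(qB) = 0.505 m, so one revolution covers 2πr = 3.17 m.
In 13 revolutions: L = 13·2πr = 41.3 m.

L ≈ 41.3 m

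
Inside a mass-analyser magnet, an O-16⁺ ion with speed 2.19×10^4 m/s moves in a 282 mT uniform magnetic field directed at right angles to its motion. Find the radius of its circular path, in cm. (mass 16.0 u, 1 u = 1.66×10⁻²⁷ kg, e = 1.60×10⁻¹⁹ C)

The magnetic force provides the centripetal force: qvB = mv²/r, so r = mv/(qB).
r = (2.66×10^-26 kg)(2.19×10^4 m/s) / [(1×1.60×10^-19 C)(0.282 T)] = 0.0129 m.

r ≈ 1.29 cm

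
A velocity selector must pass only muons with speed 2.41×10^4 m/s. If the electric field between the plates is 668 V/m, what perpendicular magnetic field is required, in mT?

B ≈ 27.7 mT

qE = qvB ⇒ B = E/v = (668) / (2.41×10^4) = 0.0277 T.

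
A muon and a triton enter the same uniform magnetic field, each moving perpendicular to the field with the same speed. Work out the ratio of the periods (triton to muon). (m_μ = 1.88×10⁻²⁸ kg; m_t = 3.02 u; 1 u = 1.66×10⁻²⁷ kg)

ratio ≈ 26.7

T = 2πm/(qB) is independent of speed, so T₂/T₁ = (m₂/q₂)/(m₁/q₁).
T_{triton}/T_{muon} = (5.01×10^-27/1e) / (1.88×10^-28/1e) = 26.7.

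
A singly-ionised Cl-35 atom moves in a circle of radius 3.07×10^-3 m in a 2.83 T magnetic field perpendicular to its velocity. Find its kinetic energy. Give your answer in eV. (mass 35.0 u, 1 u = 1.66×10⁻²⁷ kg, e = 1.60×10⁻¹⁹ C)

K ≈ 104 eV

v = qBr/m = (1×1.60×10^-19)(2.83)(3.07×10^-3) / (5.81×10^-26) = 2.39×10^4 m/s.
K = ½mv² = 0.5·(5.81×10^-26)·(2.39×10^4)² = 1.66×10^-17 J = 104 eV.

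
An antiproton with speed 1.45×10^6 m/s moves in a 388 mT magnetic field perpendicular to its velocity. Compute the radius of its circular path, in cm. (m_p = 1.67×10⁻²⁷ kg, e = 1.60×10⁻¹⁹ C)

r ≈ 3.90 cm

The magnetic force provides the centripetal force: qvB = mv²/r, so r = mv/(qB).
r = (1.67×10^-27 kg)(1.45×10^6 m/s) / [(1×1.60×10^-19 C)(0.388 T)] = 0.0390 m.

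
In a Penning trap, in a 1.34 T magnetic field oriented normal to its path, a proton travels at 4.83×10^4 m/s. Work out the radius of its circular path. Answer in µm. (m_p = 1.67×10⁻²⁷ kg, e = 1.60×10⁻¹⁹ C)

The magnetic force provides the centripetal force: qvB = mv²/r, so r = mv/(qB).
r = (1.67×10^-27 kg)(4.83×10^4 m/s) / [(1×1.60×10^-19 C)(1.34 T)] = 3.76×10^-4 m.

r ≈ 376 µm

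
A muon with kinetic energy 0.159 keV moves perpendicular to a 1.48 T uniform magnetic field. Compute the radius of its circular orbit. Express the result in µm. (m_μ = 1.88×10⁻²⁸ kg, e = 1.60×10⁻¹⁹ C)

r ≈ 413 µm

Convert the energy: K = 0.159 keV = 2.54×10^-17 J.
v = √(2K/m) = √(2·2.54×10^-17/1.88×10^-28) = 5.20×10^5 m/s.
r = mv/(qB) = (1.88×10^-28)(5.20×10^5) / [(1×1.60×10^-19)(1.48)] = 4.13×10^-4 m.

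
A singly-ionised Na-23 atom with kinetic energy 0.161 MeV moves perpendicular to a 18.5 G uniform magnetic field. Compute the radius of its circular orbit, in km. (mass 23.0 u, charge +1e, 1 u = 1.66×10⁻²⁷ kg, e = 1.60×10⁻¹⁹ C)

Convert the energy: K = 0.161 MeV = 2.58×10^-14 J.
v = √(2K/m) = √(2·2.58×10^-14/3.82×10^-26) = 1.16×10^6 m/s.
r = mv/(qB) = (3.82×10^-26)(1.16×10^6) / [(1×1.60×10^-19)(1.85×10^-3)] = 150 m.

r ≈ 0.150 km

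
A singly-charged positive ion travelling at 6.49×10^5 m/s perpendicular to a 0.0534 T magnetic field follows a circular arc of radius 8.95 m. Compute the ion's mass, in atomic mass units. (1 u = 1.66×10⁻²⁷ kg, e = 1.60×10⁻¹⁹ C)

m ≈ 71.0 u

qvB = mv²/r ⇒ m = qBr/v.
m = (1×1.60×10^-19)(0.0534)(8.95) / (6.49×10^5) = 1.18×10^-25 kg = 71.0 u.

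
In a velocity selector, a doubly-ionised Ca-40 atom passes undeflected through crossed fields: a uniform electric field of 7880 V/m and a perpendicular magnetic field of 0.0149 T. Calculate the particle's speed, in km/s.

v ≈ 529 km/s

For zero net force, qE = qvB, so v = E/B.
v = (7880) / (0.0149) = 5.29×10^5 m/s.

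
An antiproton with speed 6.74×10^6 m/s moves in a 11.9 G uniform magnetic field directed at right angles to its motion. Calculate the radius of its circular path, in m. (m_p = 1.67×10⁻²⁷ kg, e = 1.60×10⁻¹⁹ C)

The magnetic force provides the centripetal force: qvB = mv²/r, so r = mv/(qB).
r = (1.67×10^-27 kg)(6.74×10^6 m/s) / [(1×1.60×10^-19 C)(1.19×10^-3 T)] = 59.1 m.

r ≈ 59.1 m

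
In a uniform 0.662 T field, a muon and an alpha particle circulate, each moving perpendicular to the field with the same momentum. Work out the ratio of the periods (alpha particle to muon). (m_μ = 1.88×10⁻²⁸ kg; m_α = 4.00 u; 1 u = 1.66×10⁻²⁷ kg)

ratio ≈ 17.7

T = 2πm/(qB) is independent of speed, so T₂/T₁ = (m₂/q₂)/(m₁/q₁).
T_{alpha particle}/T_{muon} = (6.64×10^-27/2e) / (1.88×10^-28/1e) = 17.7.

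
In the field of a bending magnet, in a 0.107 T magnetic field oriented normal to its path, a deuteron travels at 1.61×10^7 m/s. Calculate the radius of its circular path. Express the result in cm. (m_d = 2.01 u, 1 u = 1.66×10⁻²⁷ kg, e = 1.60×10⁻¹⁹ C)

The magnetic force provides the centripetal force: qvB = mv²/r, so r = mv/(qB).
r = (3.34×10^-27 kg)(1.61×10^7 m/s) / [(1×1.60×10^-19 C)(0.107 T)] = 3.14 m.

r ≈ 314 cm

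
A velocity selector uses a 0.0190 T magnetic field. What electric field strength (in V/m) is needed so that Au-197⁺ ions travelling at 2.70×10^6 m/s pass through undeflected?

E ≈ 5.13×10^4 V/m

qE = qvB ⇒ E = vB = (2.70×10^6)(0.0190) = 5.13×10^4 V/m.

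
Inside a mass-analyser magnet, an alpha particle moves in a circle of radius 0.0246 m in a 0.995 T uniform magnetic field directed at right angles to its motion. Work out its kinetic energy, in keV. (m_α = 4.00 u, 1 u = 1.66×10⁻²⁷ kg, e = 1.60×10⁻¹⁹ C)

v = qBr/m = (2×1.60×10^-19)(0.995)(0.0246) / (6.64×10^-27) = 1.18×10^6 m/s.
K = ½mv² = 0.5·(6.64×10^-27)·(1.18×10^6)² = 4.62×10^-15 J = 28.9 keV.

K ≈ 28.9 keV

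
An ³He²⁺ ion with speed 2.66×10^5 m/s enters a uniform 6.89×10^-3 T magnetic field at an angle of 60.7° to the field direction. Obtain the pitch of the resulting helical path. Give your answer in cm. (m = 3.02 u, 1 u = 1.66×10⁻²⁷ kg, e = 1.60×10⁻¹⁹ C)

The velocity component along B is v∥ = v cos60.7° = 1.30×10^5 m/s.
The cyclotron period T = 2πm/(qB) = 1.43×10^-5 s is set by m, q, B alone.
Pitch = v∥·T = (1.30×10^5)(1.43×10^-5) = 1.86 m.

pitch ≈ 186 cm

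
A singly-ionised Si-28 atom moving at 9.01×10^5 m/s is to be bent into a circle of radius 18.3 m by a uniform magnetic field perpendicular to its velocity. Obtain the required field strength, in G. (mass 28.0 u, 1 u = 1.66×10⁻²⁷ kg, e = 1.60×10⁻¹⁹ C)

B ≈ 143 G

qvB = mv²/r gives B = mv/(qr).
B = (4.65×10^-26)(9.01×10^5) / [(1×1.60×10^-19)(18.3)] = 0.0143 T.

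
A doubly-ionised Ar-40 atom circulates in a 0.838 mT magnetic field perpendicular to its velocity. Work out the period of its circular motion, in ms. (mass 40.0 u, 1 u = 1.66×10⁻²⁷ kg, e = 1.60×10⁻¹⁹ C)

The cyclotron period is independent of speed: T = 2πm/(qB).
T = 2π(6.64×10^-26) / [(2×1.60×10^-19)(8.38×10^-4)] = 1.56×10^-3 s.

T ≈ 1.56 ms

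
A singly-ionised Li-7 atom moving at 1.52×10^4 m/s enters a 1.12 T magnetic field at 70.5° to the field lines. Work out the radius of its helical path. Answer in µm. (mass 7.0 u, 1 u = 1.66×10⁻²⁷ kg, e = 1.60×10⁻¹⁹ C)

Only the perpendicular component v⊥ = v sin70.5° = 1.43×10^4 m/s is bent by the field.
r = m v⊥ /(qB) = (1.16×10^-26)(1.43×10^4) / [(1×1.60×10^-19)(1.12)] = 9.29×10^-4 m.

r ≈ 929 µm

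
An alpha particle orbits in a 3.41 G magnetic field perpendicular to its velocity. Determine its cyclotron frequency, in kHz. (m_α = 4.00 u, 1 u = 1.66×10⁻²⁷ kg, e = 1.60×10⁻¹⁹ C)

f = qB/(2πm) = (2×1.60×10^-19)(3.41×10^-4) / [2π(6.64×10^-27)] = 2620 Hz.

f ≈ 2.62 kHz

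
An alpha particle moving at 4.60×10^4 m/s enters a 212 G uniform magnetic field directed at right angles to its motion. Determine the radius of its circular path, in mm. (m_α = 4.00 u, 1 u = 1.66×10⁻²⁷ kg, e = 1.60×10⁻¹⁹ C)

The magnetic force provides the centripetal force: qvB = mv²/r, so r = mv/(qB).
r = (6.64×10^-27 kg)(4.60×10^4 m/s) / [(2×1.60×10^-19 C)(0.0212 T)] = 0.0450 m.

r ≈ 45.0 mm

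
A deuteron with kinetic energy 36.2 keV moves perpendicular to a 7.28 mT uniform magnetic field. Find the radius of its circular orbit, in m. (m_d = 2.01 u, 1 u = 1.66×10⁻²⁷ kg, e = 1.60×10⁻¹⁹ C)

Convert the energy: K = 36.2 keV = 5.79×10^-15 J.
v = √(2K/m) = √(2·5.79×10^-15/3.34×10^-27) = 1.86×10^6 m/s.
r = mv/(qB) = (3.34×10^-27)(1.86×10^6) / [(1×1.60×10^-19)(7.28×10^-3)] = 5.34 m.

r ≈ 5.34 m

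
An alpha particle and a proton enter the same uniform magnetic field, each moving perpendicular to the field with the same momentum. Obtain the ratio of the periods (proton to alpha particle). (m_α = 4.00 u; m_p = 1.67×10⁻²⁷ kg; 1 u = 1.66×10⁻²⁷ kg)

ratio ≈ 0.503

T = 2πm/(qB) is independent of speed, so T₂/T₁ = (m₂/q₂)/(m₁/q₁).
T_{proton}/T_{alpha particle} = (1.67×10^-27/1e) / (6.64×10^-27/2e) = 0.503.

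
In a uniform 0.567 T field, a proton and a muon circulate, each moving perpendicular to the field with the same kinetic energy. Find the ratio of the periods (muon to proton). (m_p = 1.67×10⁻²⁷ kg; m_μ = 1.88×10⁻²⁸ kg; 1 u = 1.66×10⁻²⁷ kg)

T = 2πm/(qB) is independent of speed, so T₂/T₁ = (m₂/q₂)/(m₁/q₁).
T_{muon}/T_{proton} = (1.88×10^-28/1e) / (1.67×10^-27/1e) = 0.113.

ratio ≈ 0.113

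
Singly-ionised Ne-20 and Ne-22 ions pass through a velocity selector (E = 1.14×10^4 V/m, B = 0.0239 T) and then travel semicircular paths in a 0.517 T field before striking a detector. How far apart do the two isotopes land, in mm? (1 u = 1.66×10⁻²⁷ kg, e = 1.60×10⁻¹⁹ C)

Both emerge at v = E/B₁ = 4.77×10^5 m/s.
r = mv/(qB₂), so r₁ = 0.1914 m and r₂ = 0.2106 m, giving Δr = 0.0191 m.
After a semicircle each ion lands a diameter 2r from the entry slit, so the separation is 2Δr = 0.0383 m.

Δd ≈ 38.3 mm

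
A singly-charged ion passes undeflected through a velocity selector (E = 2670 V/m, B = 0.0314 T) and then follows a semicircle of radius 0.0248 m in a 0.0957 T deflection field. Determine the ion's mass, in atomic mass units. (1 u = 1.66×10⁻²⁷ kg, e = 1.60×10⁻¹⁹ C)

m ≈ 2.69 u

v = E/B₁ = 8.50×10^4 m/s.
From r = mv/(qB₂), m = qB₂r/v = (1×1.60×10^-19)(0.0957)(0.0248) / (8.50×10^4) = 4.47×10^-27 kg.
In atomic mass units: m = 4.47×10^-27 / 1.66×10^-27 = 2.69 u.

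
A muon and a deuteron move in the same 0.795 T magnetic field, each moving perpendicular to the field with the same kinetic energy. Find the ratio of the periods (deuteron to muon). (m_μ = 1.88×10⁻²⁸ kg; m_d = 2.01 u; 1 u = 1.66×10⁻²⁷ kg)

T = 2πm/(qB) is independent of speed, so T₂/T₁ = (m₂/q₂)/(m₁/q₁).
T_{deuteron}/T_{muon} = (3.34×10^-27/1e) / (1.88×10^-28/1e) = 17.7.

ratio ≈ 17.7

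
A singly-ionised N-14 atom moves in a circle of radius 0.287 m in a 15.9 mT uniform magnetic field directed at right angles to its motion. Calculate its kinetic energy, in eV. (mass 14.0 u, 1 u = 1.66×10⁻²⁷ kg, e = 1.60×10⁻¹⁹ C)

v = qBr/m = (1×1.60×10^-19)(0.0159)(0.287) / (2.32×10^-26) = 3.14×10^4 m/s.
K = ½mv² = 0.5·(2.32×10^-26)·(3.14×10^4)² = 1.15×10^-17 J = 71.7 eV.

K ≈ 71.7 eV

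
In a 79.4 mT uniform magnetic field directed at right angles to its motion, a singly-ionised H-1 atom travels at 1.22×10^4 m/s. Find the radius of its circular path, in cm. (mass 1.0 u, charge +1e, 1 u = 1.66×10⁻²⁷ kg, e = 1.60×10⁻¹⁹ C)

r ≈ 0.159 cm

The magnetic force provides the centripetal force: qvB = mv²/r, so r = mv/(qB).
r = (1.66×10^-27 kg)(1.22×10^4 m/s) / [(1×1.60×10^-19 C)(0.0794 T)] = 1.59×10^-3 m.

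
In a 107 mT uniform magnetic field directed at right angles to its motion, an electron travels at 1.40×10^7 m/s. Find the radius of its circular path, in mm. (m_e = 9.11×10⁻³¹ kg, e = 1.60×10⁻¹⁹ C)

The magnetic force provides the centripetal force: qvB = mv²/r, so r = mv/(qB).
r = (9.11×10^-31 kg)(1.40×10^7 m/s) / [(1×1.60×10^-19 C)(0.107 T)] = 7.45×10^-4 m.

r ≈ 0.745 mm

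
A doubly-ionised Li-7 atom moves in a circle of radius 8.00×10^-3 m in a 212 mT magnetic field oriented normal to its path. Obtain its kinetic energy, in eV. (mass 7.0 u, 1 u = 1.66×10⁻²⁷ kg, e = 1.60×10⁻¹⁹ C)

K ≈ 79.2 eV

v = qBr/m = (2×1.60×10^-19)(0.212)(8.00×10^-3) / (1.16×10^-26) = 4.67×10^4 m/s.
K = ½mv² = 0.5·(1.16×10^-26)·(4.67×10^4)² = 1.27×10^-17 J = 79.2 eV.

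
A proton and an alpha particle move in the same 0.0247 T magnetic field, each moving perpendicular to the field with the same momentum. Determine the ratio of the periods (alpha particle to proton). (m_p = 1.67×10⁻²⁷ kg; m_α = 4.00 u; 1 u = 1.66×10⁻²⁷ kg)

T = 2πm/(qB) is independent of speed, so T₂/T₁ = (m₂/q₂)/(m₁/q₁).
T_{alpha particle}/T_{proton} = (6.64×10^-27/2e) / (1.67×10^-27/1e) = 1.99.

ratio ≈ 1.99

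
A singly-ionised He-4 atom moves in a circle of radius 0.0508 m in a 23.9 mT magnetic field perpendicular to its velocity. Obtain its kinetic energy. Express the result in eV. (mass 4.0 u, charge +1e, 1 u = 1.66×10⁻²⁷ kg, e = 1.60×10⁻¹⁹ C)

v = qBr/m = (1×1.60×10^-19)(0.0239)(0.0508) / (6.64×10^-27) = 2.93×10^4 m/s.
K = ½mv² = 0.5·(6.64×10^-27)·(2.93×10^4)² = 2.84×10^-18 J = 17.8 eV.

K ≈ 17.8 eV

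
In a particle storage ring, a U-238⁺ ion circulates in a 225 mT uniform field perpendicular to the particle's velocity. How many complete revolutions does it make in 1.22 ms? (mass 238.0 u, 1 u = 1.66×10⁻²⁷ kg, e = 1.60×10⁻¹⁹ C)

T = 2πm/(qB) = 2π(3.9508×10^-25) / [(1×1.60×10^-19)(0.225)] = 6.8954×10^-5 s.
N = t/T = 1.22×10^-3 / 6.8954×10^-5 ≈ 17.69, so 17 complete revolutions.

N = 17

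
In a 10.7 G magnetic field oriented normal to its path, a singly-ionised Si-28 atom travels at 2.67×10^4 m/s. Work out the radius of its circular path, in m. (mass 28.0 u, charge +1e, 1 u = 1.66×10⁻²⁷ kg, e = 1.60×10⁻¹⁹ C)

r ≈ 7.25 m

The magnetic force provides the centripetal force: qvB = mv²/r, so r = mv/(qB).
r = (4.65×10^-26 kg)(2.67×10^4 m/s) / [(1×1.60×10^-19 C)(1.07×10^-3 T)] = 7.25 m.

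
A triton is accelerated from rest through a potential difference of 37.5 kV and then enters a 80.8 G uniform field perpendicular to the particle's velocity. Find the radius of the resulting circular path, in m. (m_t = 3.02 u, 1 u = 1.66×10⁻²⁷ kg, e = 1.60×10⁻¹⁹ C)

The kinetic energy gained is K = qV = (1×1.60×10^-19)(3.75×10^4) = 6.00×10^-15 J.
v = √(2K/m) = 1.55×10^6 m/s.
r = mv/(qB) = (5.01×10^-27)(1.55×10^6) / [(1×1.60×10^-19)(8.08×10^-3)] = 6.00 m.

r ≈ 6.00 m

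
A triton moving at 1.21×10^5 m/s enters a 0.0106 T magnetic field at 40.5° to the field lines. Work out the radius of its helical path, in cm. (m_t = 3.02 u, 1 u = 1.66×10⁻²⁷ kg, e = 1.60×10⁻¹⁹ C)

r ≈ 23.2 cm

Only the perpendicular component v⊥ = v sin40.5° = 7.86×10^4 m/s is bent by the field.
r = m v⊥ /(qB) = (5.01×10^-27)(7.86×10^4) / [(1×1.60×10^-19)(0.0106)] = 0.232 m.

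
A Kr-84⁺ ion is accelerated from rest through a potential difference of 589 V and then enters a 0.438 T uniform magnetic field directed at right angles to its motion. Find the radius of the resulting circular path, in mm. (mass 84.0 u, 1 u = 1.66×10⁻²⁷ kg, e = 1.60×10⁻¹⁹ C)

r ≈ 73.2 mm

The kinetic energy gained is K = qV = (1×1.60×10^-19)(589) = 9.42×10^-17 J.
v = √(2K/m) = 3.68×10^4 m/s.
r = mv/(qB) = (1.39×10^-25)(3.68×10^4) / [(1×1.60×10^-19)(0.438)] = 0.0732 m.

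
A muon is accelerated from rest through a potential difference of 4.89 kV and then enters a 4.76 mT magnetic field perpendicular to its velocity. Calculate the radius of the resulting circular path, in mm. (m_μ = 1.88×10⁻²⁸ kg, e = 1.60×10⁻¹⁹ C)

r ≈ 712 mm

The kinetic energy gained is K = qV = (1×1.60×10^-19)(4890) = 7.82×10^-16 J.
v = √(2K/m) = 2.89×10^6 m/s.
r = mv/(qB) = (1.88×10^-28)(2.89×10^6) / [(1×1.60×10^-19)(4.76×10^-3)] = 0.712 m.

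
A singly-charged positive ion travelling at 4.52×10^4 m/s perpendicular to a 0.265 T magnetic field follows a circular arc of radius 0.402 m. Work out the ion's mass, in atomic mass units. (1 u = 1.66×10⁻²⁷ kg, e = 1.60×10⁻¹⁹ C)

qvB = mv²/r ⇒ m = qBr/v.
m = (1×1.60×10^-19)(0.265)(0.402) / (4.52×10^4) = 3.77×10^-25 kg = 227 u.

m ≈ 227 u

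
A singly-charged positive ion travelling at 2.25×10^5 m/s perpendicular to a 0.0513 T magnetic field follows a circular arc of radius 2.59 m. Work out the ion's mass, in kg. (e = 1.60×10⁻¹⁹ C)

m ≈ 9.45×10^-26 kg

qvB = mv²/r ⇒ m = qBr/v.
m = (1×1.60×10^-19)(0.0513)(2.59) / (2.25×10^5) = 9.45×10^-26 kg.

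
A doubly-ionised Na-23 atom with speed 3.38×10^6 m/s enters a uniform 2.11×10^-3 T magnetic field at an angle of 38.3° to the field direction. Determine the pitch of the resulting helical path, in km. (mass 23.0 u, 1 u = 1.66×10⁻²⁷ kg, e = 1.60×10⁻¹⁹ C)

The velocity component along B is v∥ = v cos38.3° = 2.65×10^6 m/s.
The cyclotron period T = 2πm/(qB) = 3.55×10^-4 s is set by m, q, B alone.
Pitch = v∥·T = (2.65×10^6)(3.55×10^-4) = 942 m.

pitch ≈ 0.942 km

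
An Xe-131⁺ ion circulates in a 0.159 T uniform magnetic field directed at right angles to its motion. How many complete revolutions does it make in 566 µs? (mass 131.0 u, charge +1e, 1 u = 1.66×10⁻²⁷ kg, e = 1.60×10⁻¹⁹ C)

T = 2πm/(qB) = 2π(2.1746×10^-25) / [(1×1.60×10^-19)(0.159)] = 5.3708×10^-5 s.
N = t/T = 5.66×10^-4 / 5.3708×10^-5 ≈ 10.54, so 10 complete revolutions.

N = 10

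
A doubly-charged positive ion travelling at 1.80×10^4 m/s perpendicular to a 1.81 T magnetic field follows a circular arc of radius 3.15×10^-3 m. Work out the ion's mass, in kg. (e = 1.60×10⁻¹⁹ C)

qvB = mv²/r ⇒ m = qBr/v.
m = (2×1.60×10^-19)(1.81)(3.15×10^-3) / (1.80×10^4) = 1.01×10^-25 kg.

m ≈ 1.01×10^-25 kg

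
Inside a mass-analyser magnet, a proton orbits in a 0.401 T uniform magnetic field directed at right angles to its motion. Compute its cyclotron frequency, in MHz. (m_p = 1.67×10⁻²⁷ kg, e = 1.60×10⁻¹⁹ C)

f = qB/(2πm) = (1×1.60×10^-19)(0.401) / [2π(1.67×10^-27)] = 6.11×10^6 Hz.

f ≈ 6.11 MHz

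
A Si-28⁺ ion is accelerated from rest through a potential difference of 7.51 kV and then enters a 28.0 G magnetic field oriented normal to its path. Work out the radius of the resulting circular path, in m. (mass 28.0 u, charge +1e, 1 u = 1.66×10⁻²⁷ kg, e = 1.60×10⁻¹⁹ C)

The kinetic energy gained is K = qV = (1×1.60×10^-19)(7510) = 1.20×10^-15 J.
v = √(2K/m) = 2.27×10^5 m/s.
r = mv/(qB) = (4.65×10^-26)(2.27×10^5) / [(1×1.60×10^-19)(2.80×10^-3)] = 23.6 m.

r ≈ 23.6 m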